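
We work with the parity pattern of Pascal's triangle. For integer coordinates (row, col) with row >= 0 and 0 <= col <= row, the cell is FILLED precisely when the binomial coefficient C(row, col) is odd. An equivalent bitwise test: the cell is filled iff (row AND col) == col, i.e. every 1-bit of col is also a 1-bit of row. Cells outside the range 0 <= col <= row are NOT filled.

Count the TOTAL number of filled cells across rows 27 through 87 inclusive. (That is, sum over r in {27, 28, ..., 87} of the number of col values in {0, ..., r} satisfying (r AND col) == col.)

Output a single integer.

r27=11011 pc4: +16 =16
r28=11100 pc3: +8 =24
r29=11101 pc4: +16 =40
r30=11110 pc4: +16 =56
r31=11111 pc5: +32 =88
r32=100000 pc1: +2 =90
r33=100001 pc2: +4 =94
r34=100010 pc2: +4 =98
r35=100011 pc3: +8 =106
r36=100100 pc2: +4 =110
r37=100101 pc3: +8 =118
r38=100110 pc3: +8 =126
r39=100111 pc4: +16 =142
r40=101000 pc2: +4 =146
r41=101001 pc3: +8 =154
r42=101010 pc3: +8 =162
r43=101011 pc4: +16 =178
r44=101100 pc3: +8 =186
r45=101101 pc4: +16 =202
r46=101110 pc4: +16 =218
r47=101111 pc5: +32 =250
r48=110000 pc2: +4 =254
r49=110001 pc3: +8 =262
r50=110010 pc3: +8 =270
r51=110011 pc4: +16 =286
r52=110100 pc3: +8 =294
r53=110101 pc4: +16 =310
r54=110110 pc4: +16 =326
r55=110111 pc5: +32 =358
r56=111000 pc3: +8 =366
r57=111001 pc4: +16 =382
r58=111010 pc4: +16 =398
r59=111011 pc5: +32 =430
r60=111100 pc4: +16 =446
r61=111101 pc5: +32 =478
r62=111110 pc5: +32 =510
r63=111111 pc6: +64 =574
r64=1000000 pc1: +2 =576
r65=1000001 pc2: +4 =580
r66=1000010 pc2: +4 =584
r67=1000011 pc3: +8 =592
r68=1000100 pc2: +4 =596
r69=1000101 pc3: +8 =604
r70=1000110 pc3: +8 =612
r71=1000111 pc4: +16 =628
r72=1001000 pc2: +4 =632
r73=1001001 pc3: +8 =640
r74=1001010 pc3: +8 =648
r75=1001011 pc4: +16 =664
r76=1001100 pc3: +8 =672
r77=1001101 pc4: +16 =688
r78=1001110 pc4: +16 =704
r79=1001111 pc5: +32 =736
r80=1010000 pc2: +4 =740
r81=1010001 pc3: +8 =748
r82=1010010 pc3: +8 =756
r83=1010011 pc4: +16 =772
r84=1010100 pc3: +8 =780
r85=1010101 pc4: +16 =796
r86=1010110 pc4: +16 =812
r87=1010111 pc5: +32 =844

Answer: 844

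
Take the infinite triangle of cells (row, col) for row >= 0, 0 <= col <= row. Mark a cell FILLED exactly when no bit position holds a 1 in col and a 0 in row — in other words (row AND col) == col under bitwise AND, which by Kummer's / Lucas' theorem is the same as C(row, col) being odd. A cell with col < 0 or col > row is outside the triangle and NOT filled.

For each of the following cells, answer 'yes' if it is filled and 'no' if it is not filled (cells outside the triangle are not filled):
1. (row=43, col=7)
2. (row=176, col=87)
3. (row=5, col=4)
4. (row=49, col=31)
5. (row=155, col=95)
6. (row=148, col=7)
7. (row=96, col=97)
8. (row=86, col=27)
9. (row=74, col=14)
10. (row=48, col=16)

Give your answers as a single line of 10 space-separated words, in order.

(43,7): row=0b101011, col=0b111, row AND col = 0b11 = 3; 3 != 7 -> empty
(176,87): row=0b10110000, col=0b1010111, row AND col = 0b10000 = 16; 16 != 87 -> empty
(5,4): row=0b101, col=0b100, row AND col = 0b100 = 4; 4 == 4 -> filled
(49,31): row=0b110001, col=0b11111, row AND col = 0b10001 = 17; 17 != 31 -> empty
(155,95): row=0b10011011, col=0b1011111, row AND col = 0b11011 = 27; 27 != 95 -> empty
(148,7): row=0b10010100, col=0b111, row AND col = 0b100 = 4; 4 != 7 -> empty
(96,97): col outside [0, 96] -> not filled
(86,27): row=0b1010110, col=0b11011, row AND col = 0b10010 = 18; 18 != 27 -> empty
(74,14): row=0b1001010, col=0b1110, row AND col = 0b1010 = 10; 10 != 14 -> empty
(48,16): row=0b110000, col=0b10000, row AND col = 0b10000 = 16; 16 == 16 -> filled

Answer: no no yes no no no no no no yes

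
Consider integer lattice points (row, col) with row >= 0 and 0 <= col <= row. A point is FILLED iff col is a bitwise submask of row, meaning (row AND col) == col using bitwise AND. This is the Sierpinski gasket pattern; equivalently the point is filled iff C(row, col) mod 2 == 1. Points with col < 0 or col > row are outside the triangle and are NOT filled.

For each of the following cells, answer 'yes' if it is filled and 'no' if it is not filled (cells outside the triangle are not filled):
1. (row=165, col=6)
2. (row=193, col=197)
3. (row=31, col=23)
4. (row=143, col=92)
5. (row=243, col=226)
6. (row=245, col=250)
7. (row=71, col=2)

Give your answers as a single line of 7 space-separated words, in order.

Answer: no no yes no yes no yes

Derivation:
(165,6): row=0b10100101, col=0b110, row AND col = 0b100 = 4; 4 != 6 -> empty
(193,197): col outside [0, 193] -> not filled
(31,23): row=0b11111, col=0b10111, row AND col = 0b10111 = 23; 23 == 23 -> filled
(143,92): row=0b10001111, col=0b1011100, row AND col = 0b1100 = 12; 12 != 92 -> empty
(243,226): row=0b11110011, col=0b11100010, row AND col = 0b11100010 = 226; 226 == 226 -> filled
(245,250): col outside [0, 245] -> not filled
(71,2): row=0b1000111, col=0b10, row AND col = 0b10 = 2; 2 == 2 -> filled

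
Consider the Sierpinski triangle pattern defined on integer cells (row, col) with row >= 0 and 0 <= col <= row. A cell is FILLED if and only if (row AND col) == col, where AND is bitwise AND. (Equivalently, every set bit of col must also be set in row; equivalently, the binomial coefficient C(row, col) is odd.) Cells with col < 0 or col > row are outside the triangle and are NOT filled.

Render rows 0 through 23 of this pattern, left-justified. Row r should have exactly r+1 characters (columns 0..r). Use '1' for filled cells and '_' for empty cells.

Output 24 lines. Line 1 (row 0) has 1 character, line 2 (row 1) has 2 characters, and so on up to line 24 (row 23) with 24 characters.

Answer: 1
11
1_1
1111
1___1
11__11
1_1_1_1
11111111
1_______1
11______11
1_1_____1_1
1111____1111
1___1___1___1
11__11__11__11
1_1_1_1_1_1_1_1
1111111111111111
1_______________1
11______________11
1_1_____________1_1
1111____________1111
1___1___________1___1
11__11__________11__11
1_1_1_1_________1_1_1_1
11111111________11111111

Derivation:
r0=0: 1
r1=1: 11
r2=10: 1_1
r3=11: 1111
r4=100: 1___1
r5=101: 11__11
r6=110: 1_1_1_1
r7=111: 11111111
r8=1000: 1_______1
r9=1001: 11______11
r10=1010: 1_1_____1_1
r11=1011: 1111____1111
r12=1100: 1___1___1___1
r13=1101: 11__11__11__11
r14=1110: 1_1_1_1_1_1_1_1
r15=1111: 1111111111111111
r16=10000: 1_______________1
r17=10001: 11______________11
r18=10010: 1_1_____________1_1
r19=10011: 1111____________1111
r20=10100: 1___1___________1___1
r21=10101: 11__11__________11__11
r22=10110: 1_1_1_1_________1_1_1_1
r23=10111: 11111111________11111111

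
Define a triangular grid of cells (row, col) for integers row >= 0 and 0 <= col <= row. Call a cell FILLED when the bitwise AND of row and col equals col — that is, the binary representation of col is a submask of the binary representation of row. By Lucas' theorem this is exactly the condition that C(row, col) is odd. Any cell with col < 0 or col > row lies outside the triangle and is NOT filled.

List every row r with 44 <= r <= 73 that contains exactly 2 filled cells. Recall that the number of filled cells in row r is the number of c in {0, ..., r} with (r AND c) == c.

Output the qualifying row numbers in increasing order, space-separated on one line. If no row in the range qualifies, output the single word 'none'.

Row r has 2^popcount(r) filled cells, so we need popcount(r) = log2(2) = 1.
Scan r = 44..73 and keep those with exactly 1 one-bits:
r=44=101100 popcount=3 -> skip
r=45=101101 popcount=4 -> skip
r=46=101110 popcount=4 -> skip
r=47=101111 popcount=5 -> skip
r=48=110000 popcount=2 -> skip
r=49=110001 popcount=3 -> skip
r=50=110010 popcount=3 -> skip
r=51=110011 popcount=4 -> skip
r=52=110100 popcount=3 -> skip
r=53=110101 popcount=4 -> skip
r=54=110110 popcount=4 -> skip
r=55=110111 popcount=5 -> skip
r=56=111000 popcount=3 -> skip
r=57=111001 popcount=4 -> skip
r=58=111010 popcount=4 -> skip
r=59=111011 popcount=5 -> skip
r=60=111100 popcount=4 -> skip
r=61=111101 popcount=5 -> skip
r=62=111110 popcount=5 -> skip
r=63=111111 popcount=6 -> skip
r=64=1000000 popcount=1 -> KEEP
r=65=1000001 popcount=2 -> skip
r=66=1000010 popcount=2 -> skip
r=67=1000011 popcount=3 -> skip
r=68=1000100 popcount=2 -> skip
r=69=1000101 popcount=3 -> skip
r=70=1000110 popcount=3 -> skip
r=71=1000111 popcount=4 -> skip
r=72=1001000 popcount=2 -> skip
r=73=1001001 popcount=3 -> skip
Kept rows: 64

Answer: 64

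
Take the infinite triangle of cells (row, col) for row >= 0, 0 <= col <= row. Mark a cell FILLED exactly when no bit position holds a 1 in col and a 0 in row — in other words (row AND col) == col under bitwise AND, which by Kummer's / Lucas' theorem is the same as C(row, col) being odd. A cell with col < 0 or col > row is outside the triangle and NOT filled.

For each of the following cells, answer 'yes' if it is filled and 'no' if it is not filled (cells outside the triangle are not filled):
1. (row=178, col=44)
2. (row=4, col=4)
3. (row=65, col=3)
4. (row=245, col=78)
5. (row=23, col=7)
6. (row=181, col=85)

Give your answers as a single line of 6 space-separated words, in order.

(178,44): row=0b10110010, col=0b101100, row AND col = 0b100000 = 32; 32 != 44 -> empty
(4,4): row=0b100, col=0b100, row AND col = 0b100 = 4; 4 == 4 -> filled
(65,3): row=0b1000001, col=0b11, row AND col = 0b1 = 1; 1 != 3 -> empty
(245,78): row=0b11110101, col=0b1001110, row AND col = 0b1000100 = 68; 68 != 78 -> empty
(23,7): row=0b10111, col=0b111, row AND col = 0b111 = 7; 7 == 7 -> filled
(181,85): row=0b10110101, col=0b1010101, row AND col = 0b10101 = 21; 21 != 85 -> empty

Answer: no yes no no yes no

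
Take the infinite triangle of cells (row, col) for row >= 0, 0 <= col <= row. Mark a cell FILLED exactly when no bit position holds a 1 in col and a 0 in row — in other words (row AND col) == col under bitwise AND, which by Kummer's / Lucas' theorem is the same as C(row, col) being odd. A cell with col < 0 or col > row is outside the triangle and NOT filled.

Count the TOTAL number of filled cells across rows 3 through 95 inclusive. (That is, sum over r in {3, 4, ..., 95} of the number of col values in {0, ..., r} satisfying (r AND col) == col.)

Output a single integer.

r3=11 pc2: +4 =4
r4=100 pc1: +2 =6
r5=101 pc2: +4 =10
r6=110 pc2: +4 =14
r7=111 pc3: +8 =22
r8=1000 pc1: +2 =24
r9=1001 pc2: +4 =28
r10=1010 pc2: +4 =32
r11=1011 pc3: +8 =40
r12=1100 pc2: +4 =44
r13=1101 pc3: +8 =52
r14=1110 pc3: +8 =60
r15=1111 pc4: +16 =76
r16=10000 pc1: +2 =78
r17=10001 pc2: +4 =82
r18=10010 pc2: +4 =86
r19=10011 pc3: +8 =94
r20=10100 pc2: +4 =98
r21=10101 pc3: +8 =106
r22=10110 pc3: +8 =114
r23=10111 pc4: +16 =130
r24=11000 pc2: +4 =134
r25=11001 pc3: +8 =142
r26=11010 pc3: +8 =150
r27=11011 pc4: +16 =166
r28=11100 pc3: +8 =174
r29=11101 pc4: +16 =190
r30=11110 pc4: +16 =206
r31=11111 pc5: +32 =238
r32=100000 pc1: +2 =240
r33=100001 pc2: +4 =244
r34=100010 pc2: +4 =248
r35=100011 pc3: +8 =256
r36=100100 pc2: +4 =260
r37=100101 pc3: +8 =268
r38=100110 pc3: +8 =276
r39=100111 pc4: +16 =292
r40=101000 pc2: +4 =296
r41=101001 pc3: +8 =304
r42=101010 pc3: +8 =312
r43=101011 pc4: +16 =328
r44=101100 pc3: +8 =336
r45=101101 pc4: +16 =352
r46=101110 pc4: +16 =368
r47=101111 pc5: +32 =400
r48=110000 pc2: +4 =404
r49=110001 pc3: +8 =412
r50=110010 pc3: +8 =420
r51=110011 pc4: +16 =436
r52=110100 pc3: +8 =444
r53=110101 pc4: +16 =460
r54=110110 pc4: +16 =476
r55=110111 pc5: +32 =508
r56=111000 pc3: +8 =516
r57=111001 pc4: +16 =532
r58=111010 pc4: +16 =548
r59=111011 pc5: +32 =580
r60=111100 pc4: +16 =596
r61=111101 pc5: +32 =628
r62=111110 pc5: +32 =660
r63=111111 pc6: +64 =724
r64=1000000 pc1: +2 =726
r65=1000001 pc2: +4 =730
r66=1000010 pc2: +4 =734
r67=1000011 pc3: +8 =742
r68=1000100 pc2: +4 =746
r69=1000101 pc3: +8 =754
r70=1000110 pc3: +8 =762
r71=1000111 pc4: +16 =778
r72=1001000 pc2: +4 =782
r73=1001001 pc3: +8 =790
r74=1001010 pc3: +8 =798
r75=1001011 pc4: +16 =814
r76=1001100 pc3: +8 =822
r77=1001101 pc4: +16 =838
r78=1001110 pc4: +16 =854
r79=1001111 pc5: +32 =886
r80=1010000 pc2: +4 =890
r81=1010001 pc3: +8 =898
r82=1010010 pc3: +8 =906
r83=1010011 pc4: +16 =922
r84=1010100 pc3: +8 =930
r85=1010101 pc4: +16 =946
r86=1010110 pc4: +16 =962
r87=1010111 pc5: +32 =994
r88=1011000 pc3: +8 =1002
r89=1011001 pc4: +16 =1018
r90=1011010 pc4: +16 =1034
r91=1011011 pc5: +32 =1066
r92=1011100 pc4: +16 =1082
r93=1011101 pc5: +32 =1114
r94=1011110 pc5: +32 =1146
r95=1011111 pc6: +64 =1210

Answer: 1210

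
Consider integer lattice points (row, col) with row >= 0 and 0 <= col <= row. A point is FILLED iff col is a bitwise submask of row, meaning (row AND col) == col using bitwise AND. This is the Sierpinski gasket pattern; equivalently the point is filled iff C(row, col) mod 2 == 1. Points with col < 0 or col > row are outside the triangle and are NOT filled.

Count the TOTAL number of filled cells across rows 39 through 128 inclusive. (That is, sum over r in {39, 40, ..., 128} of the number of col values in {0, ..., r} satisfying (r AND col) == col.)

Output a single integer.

Answer: 1908

Derivation:
r39=100111 pc4: +16 =16
r40=101000 pc2: +4 =20
r41=101001 pc3: +8 =28
r42=101010 pc3: +8 =36
r43=101011 pc4: +16 =52
r44=101100 pc3: +8 =60
r45=101101 pc4: +16 =76
r46=101110 pc4: +16 =92
r47=101111 pc5: +32 =124
r48=110000 pc2: +4 =128
r49=110001 pc3: +8 =136
r50=110010 pc3: +8 =144
r51=110011 pc4: +16 =160
r52=110100 pc3: +8 =168
r53=110101 pc4: +16 =184
r54=110110 pc4: +16 =200
r55=110111 pc5: +32 =232
r56=111000 pc3: +8 =240
r57=111001 pc4: +16 =256
r58=111010 pc4: +16 =272
r59=111011 pc5: +32 =304
r60=111100 pc4: +16 =320
r61=111101 pc5: +32 =352
r62=111110 pc5: +32 =384
r63=111111 pc6: +64 =448
r64=1000000 pc1: +2 =450
r65=1000001 pc2: +4 =454
r66=1000010 pc2: +4 =458
r67=1000011 pc3: +8 =466
r68=1000100 pc2: +4 =470
r69=1000101 pc3: +8 =478
r70=1000110 pc3: +8 =486
r71=1000111 pc4: +16 =502
r72=1001000 pc2: +4 =506
r73=1001001 pc3: +8 =514
r74=1001010 pc3: +8 =522
r75=1001011 pc4: +16 =538
r76=1001100 pc3: +8 =546
r77=1001101 pc4: +16 =562
r78=1001110 pc4: +16 =578
r79=1001111 pc5: +32 =610
r80=1010000 pc2: +4 =614
r81=1010001 pc3: +8 =622
r82=1010010 pc3: +8 =630
r83=1010011 pc4: +16 =646
r84=1010100 pc3: +8 =654
r85=1010101 pc4: +16 =670
r86=1010110 pc4: +16 =686
r87=1010111 pc5: +32 =718
r88=1011000 pc3: +8 =726
r89=1011001 pc4: +16 =742
r90=1011010 pc4: +16 =758
r91=1011011 pc5: +32 =790
r92=1011100 pc4: +16 =806
r93=1011101 pc5: +32 =838
r94=1011110 pc5: +32 =870
r95=1011111 pc6: +64 =934
r96=1100000 pc2: +4 =938
r97=1100001 pc3: +8 =946
r98=1100010 pc3: +8 =954
r99=1100011 pc4: +16 =970
r100=1100100 pc3: +8 =978
r101=1100101 pc4: +16 =994
r102=1100110 pc4: +16 =1010
r103=1100111 pc5: +32 =1042
r104=1101000 pc3: +8 =1050
r105=1101001 pc4: +16 =1066
r106=1101010 pc4: +16 =1082
r107=1101011 pc5: +32 =1114
r108=1101100 pc4: +16 =1130
r109=1101101 pc5: +32 =1162
r110=1101110 pc5: +32 =1194
r111=1101111 pc6: +64 =1258
r112=1110000 pc3: +8 =1266
r113=1110001 pc4: +16 =1282
r114=1110010 pc4: +16 =1298
r115=1110011 pc5: +32 =1330
r116=1110100 pc4: +16 =1346
r117=1110101 pc5: +32 =1378
r118=1110110 pc5: +32 =1410
r119=1110111 pc6: +64 =1474
r120=1111000 pc4: +16 =1490
r121=1111001 pc5: +32 =1522
r122=1111010 pc5: +32 =1554
r123=1111011 pc6: +64 =1618
r124=1111100 pc5: +32 =1650
r125=1111101 pc6: +64 =1714
r126=1111110 pc6: +64 =1778
r127=1111111 pc7: +128 =1906
r128=10000000 pc1: +2 =1908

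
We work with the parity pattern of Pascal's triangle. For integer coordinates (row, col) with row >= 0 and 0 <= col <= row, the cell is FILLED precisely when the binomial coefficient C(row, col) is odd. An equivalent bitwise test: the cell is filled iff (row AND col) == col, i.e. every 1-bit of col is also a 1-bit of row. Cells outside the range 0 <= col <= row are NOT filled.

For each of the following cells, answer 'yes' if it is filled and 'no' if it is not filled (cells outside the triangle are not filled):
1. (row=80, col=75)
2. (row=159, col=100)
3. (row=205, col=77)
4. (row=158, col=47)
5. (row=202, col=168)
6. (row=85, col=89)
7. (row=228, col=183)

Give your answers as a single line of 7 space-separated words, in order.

Answer: no no yes no no no no

Derivation:
(80,75): row=0b1010000, col=0b1001011, row AND col = 0b1000000 = 64; 64 != 75 -> empty
(159,100): row=0b10011111, col=0b1100100, row AND col = 0b100 = 4; 4 != 100 -> empty
(205,77): row=0b11001101, col=0b1001101, row AND col = 0b1001101 = 77; 77 == 77 -> filled
(158,47): row=0b10011110, col=0b101111, row AND col = 0b1110 = 14; 14 != 47 -> empty
(202,168): row=0b11001010, col=0b10101000, row AND col = 0b10001000 = 136; 136 != 168 -> empty
(85,89): col outside [0, 85] -> not filled
(228,183): row=0b11100100, col=0b10110111, row AND col = 0b10100100 = 164; 164 != 183 -> empty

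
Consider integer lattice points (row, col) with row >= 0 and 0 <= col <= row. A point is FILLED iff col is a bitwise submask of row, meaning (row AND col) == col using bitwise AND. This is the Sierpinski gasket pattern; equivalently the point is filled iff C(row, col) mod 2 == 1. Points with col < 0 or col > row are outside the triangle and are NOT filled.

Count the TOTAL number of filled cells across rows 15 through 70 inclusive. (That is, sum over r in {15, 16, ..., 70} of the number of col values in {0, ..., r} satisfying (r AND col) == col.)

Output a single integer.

Answer: 702

Derivation:
r15=1111 pc4: +16 =16
r16=10000 pc1: +2 =18
r17=10001 pc2: +4 =22
r18=10010 pc2: +4 =26
r19=10011 pc3: +8 =34
r20=10100 pc2: +4 =38
r21=10101 pc3: +8 =46
r22=10110 pc3: +8 =54
r23=10111 pc4: +16 =70
r24=11000 pc2: +4 =74
r25=11001 pc3: +8 =82
r26=11010 pc3: +8 =90
r27=11011 pc4: +16 =106
r28=11100 pc3: +8 =114
r29=11101 pc4: +16 =130
r30=11110 pc4: +16 =146
r31=11111 pc5: +32 =178
r32=100000 pc1: +2 =180
r33=100001 pc2: +4 =184
r34=100010 pc2: +4 =188
r35=100011 pc3: +8 =196
r36=100100 pc2: +4 =200
r37=100101 pc3: +8 =208
r38=100110 pc3: +8 =216
r39=100111 pc4: +16 =232
r40=101000 pc2: +4 =236
r41=101001 pc3: +8 =244
r42=101010 pc3: +8 =252
r43=101011 pc4: +16 =268
r44=101100 pc3: +8 =276
r45=101101 pc4: +16 =292
r46=101110 pc4: +16 =308
r47=101111 pc5: +32 =340
r48=110000 pc2: +4 =344
r49=110001 pc3: +8 =352
r50=110010 pc3: +8 =360
r51=110011 pc4: +16 =376
r52=110100 pc3: +8 =384
r53=110101 pc4: +16 =400
r54=110110 pc4: +16 =416
r55=110111 pc5: +32 =448
r56=111000 pc3: +8 =456
r57=111001 pc4: +16 =472
r58=111010 pc4: +16 =488
r59=111011 pc5: +32 =520
r60=111100 pc4: +16 =536
r61=111101 pc5: +32 =568
r62=111110 pc5: +32 =600
r63=111111 pc6: +64 =664
r64=1000000 pc1: +2 =666
r65=1000001 pc2: +4 =670
r66=1000010 pc2: +4 =674
r67=1000011 pc3: +8 =682
r68=1000100 pc2: +4 =686
r69=1000101 pc3: +8 =694
r70=1000110 pc3: +8 =702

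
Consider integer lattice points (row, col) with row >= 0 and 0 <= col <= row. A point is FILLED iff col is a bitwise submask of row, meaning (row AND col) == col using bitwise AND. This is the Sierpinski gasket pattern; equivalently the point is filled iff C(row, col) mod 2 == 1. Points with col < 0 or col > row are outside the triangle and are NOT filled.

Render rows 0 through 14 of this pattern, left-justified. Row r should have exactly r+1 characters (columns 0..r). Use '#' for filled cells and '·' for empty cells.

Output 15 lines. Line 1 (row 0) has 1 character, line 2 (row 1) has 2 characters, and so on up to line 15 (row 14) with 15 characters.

r0=0: #
r1=1: ##
r2=10: #·#
r3=11: ####
r4=100: #···#
r5=101: ##··##
r6=110: #·#·#·#
r7=111: ########
r8=1000: #·······#
r9=1001: ##······##
r10=1010: #·#·····#·#
r11=1011: ####····####
r12=1100: #···#···#···#
r13=1101: ##··##··##··##
r14=1110: #·#·#·#·#·#·#·#

Answer: #
##
#·#
####
#···#
##··##
#·#·#·#
########
#·······#
##······##
#·#·····#·#
####····####
#···#···#···#
##··##··##··##
#·#·#·#·#·#·#·#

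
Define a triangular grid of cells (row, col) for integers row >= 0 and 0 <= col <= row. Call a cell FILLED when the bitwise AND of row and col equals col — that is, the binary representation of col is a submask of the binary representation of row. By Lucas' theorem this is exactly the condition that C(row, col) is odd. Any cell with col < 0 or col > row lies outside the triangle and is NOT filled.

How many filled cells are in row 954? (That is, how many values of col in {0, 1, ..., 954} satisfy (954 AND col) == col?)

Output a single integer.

Answer: 128

Derivation:
954 in binary = 1110111010
popcount(954) = number of 1-bits in 1110111010 = 7
A col c satisfies (954 AND c) == c iff every set bit of c is also set in 954; each of the 7 set bits of 954 can independently be on or off in c.
count = 2^7 = 128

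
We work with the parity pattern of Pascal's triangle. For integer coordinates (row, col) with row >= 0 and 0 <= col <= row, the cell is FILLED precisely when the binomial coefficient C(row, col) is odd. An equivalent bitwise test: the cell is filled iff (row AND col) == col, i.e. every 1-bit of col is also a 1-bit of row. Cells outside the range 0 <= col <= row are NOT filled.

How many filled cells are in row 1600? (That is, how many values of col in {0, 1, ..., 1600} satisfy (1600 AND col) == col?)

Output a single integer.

1600 in binary = 11001000000
popcount(1600) = number of 1-bits in 11001000000 = 3
A col c satisfies (1600 AND c) == c iff every set bit of c is also set in 1600; each of the 3 set bits of 1600 can independently be on or off in c.
count = 2^3 = 8

Answer: 8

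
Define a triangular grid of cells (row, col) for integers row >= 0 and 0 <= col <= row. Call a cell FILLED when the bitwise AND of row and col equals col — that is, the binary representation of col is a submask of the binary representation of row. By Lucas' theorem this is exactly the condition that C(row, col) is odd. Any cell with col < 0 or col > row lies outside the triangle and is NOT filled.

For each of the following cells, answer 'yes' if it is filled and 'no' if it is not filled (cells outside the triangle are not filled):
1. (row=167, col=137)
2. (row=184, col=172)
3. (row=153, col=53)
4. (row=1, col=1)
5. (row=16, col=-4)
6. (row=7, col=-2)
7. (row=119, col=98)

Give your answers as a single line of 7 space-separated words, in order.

(167,137): row=0b10100111, col=0b10001001, row AND col = 0b10000001 = 129; 129 != 137 -> empty
(184,172): row=0b10111000, col=0b10101100, row AND col = 0b10101000 = 168; 168 != 172 -> empty
(153,53): row=0b10011001, col=0b110101, row AND col = 0b10001 = 17; 17 != 53 -> empty
(1,1): row=0b1, col=0b1, row AND col = 0b1 = 1; 1 == 1 -> filled
(16,-4): col outside [0, 16] -> not filled
(7,-2): col outside [0, 7] -> not filled
(119,98): row=0b1110111, col=0b1100010, row AND col = 0b1100010 = 98; 98 == 98 -> filled

Answer: no no no yes no no yes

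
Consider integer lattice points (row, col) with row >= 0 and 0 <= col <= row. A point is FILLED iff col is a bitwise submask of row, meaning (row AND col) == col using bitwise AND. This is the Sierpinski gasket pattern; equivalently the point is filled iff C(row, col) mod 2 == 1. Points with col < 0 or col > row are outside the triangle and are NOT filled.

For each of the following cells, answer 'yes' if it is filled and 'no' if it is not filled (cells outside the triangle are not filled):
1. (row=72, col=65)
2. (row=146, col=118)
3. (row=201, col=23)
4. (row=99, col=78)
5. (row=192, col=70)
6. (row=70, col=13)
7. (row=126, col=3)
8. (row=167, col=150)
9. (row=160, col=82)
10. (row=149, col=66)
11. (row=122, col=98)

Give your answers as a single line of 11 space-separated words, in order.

(72,65): row=0b1001000, col=0b1000001, row AND col = 0b1000000 = 64; 64 != 65 -> empty
(146,118): row=0b10010010, col=0b1110110, row AND col = 0b10010 = 18; 18 != 118 -> empty
(201,23): row=0b11001001, col=0b10111, row AND col = 0b1 = 1; 1 != 23 -> empty
(99,78): row=0b1100011, col=0b1001110, row AND col = 0b1000010 = 66; 66 != 78 -> empty
(192,70): row=0b11000000, col=0b1000110, row AND col = 0b1000000 = 64; 64 != 70 -> empty
(70,13): row=0b1000110, col=0b1101, row AND col = 0b100 = 4; 4 != 13 -> empty
(126,3): row=0b1111110, col=0b11, row AND col = 0b10 = 2; 2 != 3 -> empty
(167,150): row=0b10100111, col=0b10010110, row AND col = 0b10000110 = 134; 134 != 150 -> empty
(160,82): row=0b10100000, col=0b1010010, row AND col = 0b0 = 0; 0 != 82 -> empty
(149,66): row=0b10010101, col=0b1000010, row AND col = 0b0 = 0; 0 != 66 -> empty
(122,98): row=0b1111010, col=0b1100010, row AND col = 0b1100010 = 98; 98 == 98 -> filled

Answer: no no no no no no no no no no yes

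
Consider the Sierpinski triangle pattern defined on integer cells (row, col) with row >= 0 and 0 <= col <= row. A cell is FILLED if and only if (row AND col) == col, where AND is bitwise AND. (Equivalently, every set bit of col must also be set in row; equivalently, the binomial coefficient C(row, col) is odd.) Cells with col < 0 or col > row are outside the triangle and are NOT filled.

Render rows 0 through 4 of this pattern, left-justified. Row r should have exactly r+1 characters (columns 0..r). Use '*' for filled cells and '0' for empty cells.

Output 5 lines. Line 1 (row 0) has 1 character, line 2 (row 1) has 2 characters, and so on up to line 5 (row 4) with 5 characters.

r0=0: *
r1=1: **
r2=10: *0*
r3=11: ****
r4=100: *000*

Answer: *
**
*0*
****
*000*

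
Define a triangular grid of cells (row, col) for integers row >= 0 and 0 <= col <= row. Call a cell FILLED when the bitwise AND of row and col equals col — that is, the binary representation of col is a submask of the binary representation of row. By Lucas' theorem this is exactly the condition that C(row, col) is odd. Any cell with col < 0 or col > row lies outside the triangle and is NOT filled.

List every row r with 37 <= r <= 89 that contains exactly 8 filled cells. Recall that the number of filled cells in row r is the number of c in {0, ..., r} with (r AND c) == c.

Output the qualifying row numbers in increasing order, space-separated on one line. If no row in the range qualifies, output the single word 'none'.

Answer: 37 38 41 42 44 49 50 52 56 67 69 70 73 74 76 81 82 84 88

Derivation:
Row r has 2^popcount(r) filled cells, so we need popcount(r) = log2(8) = 3.
Scan r = 37..89 and keep those with exactly 3 one-bits:
r=37=100101 popcount=3 -> KEEP
r=38=100110 popcount=3 -> KEEP
r=39=100111 popcount=4 -> skip
r=40=101000 popcount=2 -> skip
r=41=101001 popcount=3 -> KEEP
r=42=101010 popcount=3 -> KEEP
r=43=101011 popcount=4 -> skip
r=44=101100 popcount=3 -> KEEP
r=45=101101 popcount=4 -> skip
r=46=101110 popcount=4 -> skip
r=47=101111 popcount=5 -> skip
r=48=110000 popcount=2 -> skip
r=49=110001 popcount=3 -> KEEP
r=50=110010 popcount=3 -> KEEP
r=51=110011 popcount=4 -> skip
r=52=110100 popcount=3 -> KEEP
r=53=110101 popcount=4 -> skip
r=54=110110 popcount=4 -> skip
r=55=110111 popcount=5 -> skip
r=56=111000 popcount=3 -> KEEP
r=57=111001 popcount=4 -> skip
r=58=111010 popcount=4 -> skip
r=59=111011 popcount=5 -> skip
r=60=111100 popcount=4 -> skip
r=61=111101 popcount=5 -> skip
r=62=111110 popcount=5 -> skip
r=63=111111 popcount=6 -> skip
r=64=1000000 popcount=1 -> skip
r=65=1000001 popcount=2 -> skip
r=66=1000010 popcount=2 -> skip
r=67=1000011 popcount=3 -> KEEP
r=68=1000100 popcount=2 -> skip
r=69=1000101 popcount=3 -> KEEP
r=70=1000110 popcount=3 -> KEEP
r=71=1000111 popcount=4 -> skip
r=72=1001000 popcount=2 -> skip
r=73=1001001 popcount=3 -> KEEP
r=74=1001010 popcount=3 -> KEEP
r=75=1001011 popcount=4 -> skip
r=76=1001100 popcount=3 -> KEEP
r=77=1001101 popcount=4 -> skip
r=78=1001110 popcount=4 -> skip
r=79=1001111 popcount=5 -> skip
r=80=1010000 popcount=2 -> skip
r=81=1010001 popcount=3 -> KEEP
r=82=1010010 popcount=3 -> KEEP
r=83=1010011 popcount=4 -> skip
r=84=1010100 popcount=3 -> KEEP
r=85=1010101 popcount=4 -> skip
r=86=1010110 popcount=4 -> skip
r=87=1010111 popcount=5 -> skip
r=88=1011000 popcount=3 -> KEEP
r=89=1011001 popcount=4 -> skip
Kept rows: 37 38 41 42 44 49 50 52 56 67 69 70 73 74 76 81 82 84 88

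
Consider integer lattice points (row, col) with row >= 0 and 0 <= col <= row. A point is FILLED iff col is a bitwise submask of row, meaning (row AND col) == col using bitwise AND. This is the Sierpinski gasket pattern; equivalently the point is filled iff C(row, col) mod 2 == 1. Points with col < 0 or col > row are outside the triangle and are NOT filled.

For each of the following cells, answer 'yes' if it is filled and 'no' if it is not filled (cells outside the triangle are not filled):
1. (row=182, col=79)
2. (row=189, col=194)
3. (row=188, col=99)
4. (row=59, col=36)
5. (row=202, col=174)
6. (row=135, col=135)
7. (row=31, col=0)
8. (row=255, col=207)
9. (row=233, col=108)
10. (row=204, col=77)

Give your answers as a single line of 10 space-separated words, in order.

Answer: no no no no no yes yes yes no no

Derivation:
(182,79): row=0b10110110, col=0b1001111, row AND col = 0b110 = 6; 6 != 79 -> empty
(189,194): col outside [0, 189] -> not filled
(188,99): row=0b10111100, col=0b1100011, row AND col = 0b100000 = 32; 32 != 99 -> empty
(59,36): row=0b111011, col=0b100100, row AND col = 0b100000 = 32; 32 != 36 -> empty
(202,174): row=0b11001010, col=0b10101110, row AND col = 0b10001010 = 138; 138 != 174 -> empty
(135,135): row=0b10000111, col=0b10000111, row AND col = 0b10000111 = 135; 135 == 135 -> filled
(31,0): row=0b11111, col=0b0, row AND col = 0b0 = 0; 0 == 0 -> filled
(255,207): row=0b11111111, col=0b11001111, row AND col = 0b11001111 = 207; 207 == 207 -> filled
(233,108): row=0b11101001, col=0b1101100, row AND col = 0b1101000 = 104; 104 != 108 -> empty
(204,77): row=0b11001100, col=0b1001101, row AND col = 0b1001100 = 76; 76 != 77 -> empty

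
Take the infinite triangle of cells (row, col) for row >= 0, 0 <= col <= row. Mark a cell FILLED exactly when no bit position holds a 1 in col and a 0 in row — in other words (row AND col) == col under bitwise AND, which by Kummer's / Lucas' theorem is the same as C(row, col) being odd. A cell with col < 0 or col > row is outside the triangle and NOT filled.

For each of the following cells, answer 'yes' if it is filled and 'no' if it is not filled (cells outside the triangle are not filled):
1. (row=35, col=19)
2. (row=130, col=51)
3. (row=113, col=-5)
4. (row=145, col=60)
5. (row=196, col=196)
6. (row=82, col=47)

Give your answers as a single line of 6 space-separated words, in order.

Answer: no no no no yes no

Derivation:
(35,19): row=0b100011, col=0b10011, row AND col = 0b11 = 3; 3 != 19 -> empty
(130,51): row=0b10000010, col=0b110011, row AND col = 0b10 = 2; 2 != 51 -> empty
(113,-5): col outside [0, 113] -> not filled
(145,60): row=0b10010001, col=0b111100, row AND col = 0b10000 = 16; 16 != 60 -> empty
(196,196): row=0b11000100, col=0b11000100, row AND col = 0b11000100 = 196; 196 == 196 -> filled
(82,47): row=0b1010010, col=0b101111, row AND col = 0b10 = 2; 2 != 47 -> empty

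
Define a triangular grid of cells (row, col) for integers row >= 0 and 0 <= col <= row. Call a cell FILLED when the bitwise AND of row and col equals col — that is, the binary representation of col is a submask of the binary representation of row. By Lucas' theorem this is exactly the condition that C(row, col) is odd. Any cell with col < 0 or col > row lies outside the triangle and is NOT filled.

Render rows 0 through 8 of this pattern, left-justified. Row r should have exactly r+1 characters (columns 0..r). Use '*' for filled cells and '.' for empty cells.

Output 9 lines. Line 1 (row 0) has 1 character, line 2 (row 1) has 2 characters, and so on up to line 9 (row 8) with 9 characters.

Answer: *
**
*.*
****
*...*
**..**
*.*.*.*
********
*.......*

Derivation:
r0=0: *
r1=1: **
r2=10: *.*
r3=11: ****
r4=100: *...*
r5=101: **..**
r6=110: *.*.*.*
r7=111: ********
r8=1000: *.......*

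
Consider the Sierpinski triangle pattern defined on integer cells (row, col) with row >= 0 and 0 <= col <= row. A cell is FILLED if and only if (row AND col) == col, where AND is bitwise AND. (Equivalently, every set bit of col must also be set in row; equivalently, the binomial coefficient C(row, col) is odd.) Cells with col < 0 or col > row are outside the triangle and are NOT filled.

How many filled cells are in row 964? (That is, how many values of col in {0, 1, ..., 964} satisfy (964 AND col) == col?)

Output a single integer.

Answer: 32

Derivation:
964 in binary = 1111000100
popcount(964) = number of 1-bits in 1111000100 = 5
A col c satisfies (964 AND c) == c iff every set bit of c is also set in 964; each of the 5 set bits of 964 can independently be on or off in c.
count = 2^5 = 32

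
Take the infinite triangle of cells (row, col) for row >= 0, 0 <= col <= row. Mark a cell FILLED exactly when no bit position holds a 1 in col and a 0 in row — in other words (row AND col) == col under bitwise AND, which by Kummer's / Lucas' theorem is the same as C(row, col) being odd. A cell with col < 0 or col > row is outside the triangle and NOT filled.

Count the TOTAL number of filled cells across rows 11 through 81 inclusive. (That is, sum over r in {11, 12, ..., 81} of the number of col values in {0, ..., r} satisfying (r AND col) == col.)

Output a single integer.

Answer: 866

Derivation:
r11=1011 pc3: +8 =8
r12=1100 pc2: +4 =12
r13=1101 pc3: +8 =20
r14=1110 pc3: +8 =28
r15=1111 pc4: +16 =44
r16=10000 pc1: +2 =46
r17=10001 pc2: +4 =50
r18=10010 pc2: +4 =54
r19=10011 pc3: +8 =62
r20=10100 pc2: +4 =66
r21=10101 pc3: +8 =74
r22=10110 pc3: +8 =82
r23=10111 pc4: +16 =98
r24=11000 pc2: +4 =102
r25=11001 pc3: +8 =110
r26=11010 pc3: +8 =118
r27=11011 pc4: +16 =134
r28=11100 pc3: +8 =142
r29=11101 pc4: +16 =158
r30=11110 pc4: +16 =174
r31=11111 pc5: +32 =206
r32=100000 pc1: +2 =208
r33=100001 pc2: +4 =212
r34=100010 pc2: +4 =216
r35=100011 pc3: +8 =224
r36=100100 pc2: +4 =228
r37=100101 pc3: +8 =236
r38=100110 pc3: +8 =244
r39=100111 pc4: +16 =260
r40=101000 pc2: +4 =264
r41=101001 pc3: +8 =272
r42=101010 pc3: +8 =280
r43=101011 pc4: +16 =296
r44=101100 pc3: +8 =304
r45=101101 pc4: +16 =320
r46=101110 pc4: +16 =336
r47=101111 pc5: +32 =368
r48=110000 pc2: +4 =372
r49=110001 pc3: +8 =380
r50=110010 pc3: +8 =388
r51=110011 pc4: +16 =404
r52=110100 pc3: +8 =412
r53=110101 pc4: +16 =428
r54=110110 pc4: +16 =444
r55=110111 pc5: +32 =476
r56=111000 pc3: +8 =484
r57=111001 pc4: +16 =500
r58=111010 pc4: +16 =516
r59=111011 pc5: +32 =548
r60=111100 pc4: +16 =564
r61=111101 pc5: +32 =596
r62=111110 pc5: +32 =628
r63=111111 pc6: +64 =692
r64=1000000 pc1: +2 =694
r65=1000001 pc2: +4 =698
r66=1000010 pc2: +4 =702
r67=1000011 pc3: +8 =710
r68=1000100 pc2: +4 =714
r69=1000101 pc3: +8 =722
r70=1000110 pc3: +8 =730
r71=1000111 pc4: +16 =746
r72=1001000 pc2: +4 =750
r73=1001001 pc3: +8 =758
r74=1001010 pc3: +8 =766
r75=1001011 pc4: +16 =782
r76=1001100 pc3: +8 =790
r77=1001101 pc4: +16 =806
r78=1001110 pc4: +16 =822
r79=1001111 pc5: +32 =854
r80=1010000 pc2: +4 =858
r81=1010001 pc3: +8 =866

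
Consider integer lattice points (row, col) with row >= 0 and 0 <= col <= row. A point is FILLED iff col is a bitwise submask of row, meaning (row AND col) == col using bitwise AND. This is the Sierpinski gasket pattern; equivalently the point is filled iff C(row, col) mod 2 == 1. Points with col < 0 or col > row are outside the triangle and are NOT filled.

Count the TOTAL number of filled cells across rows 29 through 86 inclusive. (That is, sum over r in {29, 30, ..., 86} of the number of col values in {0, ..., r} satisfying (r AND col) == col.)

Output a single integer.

r29=11101 pc4: +16 =16
r30=11110 pc4: +16 =32
r31=11111 pc5: +32 =64
r32=100000 pc1: +2 =66
r33=100001 pc2: +4 =70
r34=100010 pc2: +4 =74
r35=100011 pc3: +8 =82
r36=100100 pc2: +4 =86
r37=100101 pc3: +8 =94
r38=100110 pc3: +8 =102
r39=100111 pc4: +16 =118
r40=101000 pc2: +4 =122
r41=101001 pc3: +8 =130
r42=101010 pc3: +8 =138
r43=101011 pc4: +16 =154
r44=101100 pc3: +8 =162
r45=101101 pc4: +16 =178
r46=101110 pc4: +16 =194
r47=101111 pc5: +32 =226
r48=110000 pc2: +4 =230
r49=110001 pc3: +8 =238
r50=110010 pc3: +8 =246
r51=110011 pc4: +16 =262
r52=110100 pc3: +8 =270
r53=110101 pc4: +16 =286
r54=110110 pc4: +16 =302
r55=110111 pc5: +32 =334
r56=111000 pc3: +8 =342
r57=111001 pc4: +16 =358
r58=111010 pc4: +16 =374
r59=111011 pc5: +32 =406
r60=111100 pc4: +16 =422
r61=111101 pc5: +32 =454
r62=111110 pc5: +32 =486
r63=111111 pc6: +64 =550
r64=1000000 pc1: +2 =552
r65=1000001 pc2: +4 =556
r66=1000010 pc2: +4 =560
r67=1000011 pc3: +8 =568
r68=1000100 pc2: +4 =572
r69=1000101 pc3: +8 =580
r70=1000110 pc3: +8 =588
r71=1000111 pc4: +16 =604
r72=1001000 pc2: +4 =608
r73=1001001 pc3: +8 =616
r74=1001010 pc3: +8 =624
r75=1001011 pc4: +16 =640
r76=1001100 pc3: +8 =648
r77=1001101 pc4: +16 =664
r78=1001110 pc4: +16 =680
r79=1001111 pc5: +32 =712
r80=1010000 pc2: +4 =716
r81=1010001 pc3: +8 =724
r82=1010010 pc3: +8 =732
r83=1010011 pc4: +16 =748
r84=1010100 pc3: +8 =756
r85=1010101 pc4: +16 =772
r86=1010110 pc4: +16 =788

Answer: 788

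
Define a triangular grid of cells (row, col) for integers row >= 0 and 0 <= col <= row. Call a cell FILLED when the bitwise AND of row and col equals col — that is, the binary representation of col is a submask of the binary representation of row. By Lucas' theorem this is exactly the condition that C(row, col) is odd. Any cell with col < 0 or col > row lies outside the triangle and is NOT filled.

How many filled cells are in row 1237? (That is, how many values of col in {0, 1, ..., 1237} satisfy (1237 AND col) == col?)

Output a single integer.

1237 in binary = 10011010101
popcount(1237) = number of 1-bits in 10011010101 = 6
A col c satisfies (1237 AND c) == c iff every set bit of c is also set in 1237; each of the 6 set bits of 1237 can independently be on or off in c.
count = 2^6 = 64

Answer: 64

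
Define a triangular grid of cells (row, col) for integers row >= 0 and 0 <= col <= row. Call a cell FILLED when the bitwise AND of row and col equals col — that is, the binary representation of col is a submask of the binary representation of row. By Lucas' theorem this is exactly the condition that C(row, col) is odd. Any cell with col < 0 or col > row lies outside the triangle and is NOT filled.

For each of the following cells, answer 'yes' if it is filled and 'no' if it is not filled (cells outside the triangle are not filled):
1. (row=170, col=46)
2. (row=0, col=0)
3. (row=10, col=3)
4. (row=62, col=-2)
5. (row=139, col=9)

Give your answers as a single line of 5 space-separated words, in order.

Answer: no yes no no yes

Derivation:
(170,46): row=0b10101010, col=0b101110, row AND col = 0b101010 = 42; 42 != 46 -> empty
(0,0): row=0b0, col=0b0, row AND col = 0b0 = 0; 0 == 0 -> filled
(10,3): row=0b1010, col=0b11, row AND col = 0b10 = 2; 2 != 3 -> empty
(62,-2): col outside [0, 62] -> not filled
(139,9): row=0b10001011, col=0b1001, row AND col = 0b1001 = 9; 9 == 9 -> filled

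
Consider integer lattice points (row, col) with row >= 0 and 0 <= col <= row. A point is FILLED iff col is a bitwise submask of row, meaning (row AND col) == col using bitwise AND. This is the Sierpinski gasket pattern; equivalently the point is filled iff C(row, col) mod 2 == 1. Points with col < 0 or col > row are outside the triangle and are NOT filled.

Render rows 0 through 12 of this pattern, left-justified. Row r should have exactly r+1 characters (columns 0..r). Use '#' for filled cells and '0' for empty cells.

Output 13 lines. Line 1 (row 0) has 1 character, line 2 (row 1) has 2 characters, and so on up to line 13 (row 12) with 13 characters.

r0=0: #
r1=1: ##
r2=10: #0#
r3=11: ####
r4=100: #000#
r5=101: ##00##
r6=110: #0#0#0#
r7=111: ########
r8=1000: #0000000#
r9=1001: ##000000##
r10=1010: #0#00000#0#
r11=1011: ####0000####
r12=1100: #000#000#000#

Answer: #
##
#0#
####
#000#
##00##
#0#0#0#
########
#0000000#
##000000##
#0#00000#0#
####0000####
#000#000#000#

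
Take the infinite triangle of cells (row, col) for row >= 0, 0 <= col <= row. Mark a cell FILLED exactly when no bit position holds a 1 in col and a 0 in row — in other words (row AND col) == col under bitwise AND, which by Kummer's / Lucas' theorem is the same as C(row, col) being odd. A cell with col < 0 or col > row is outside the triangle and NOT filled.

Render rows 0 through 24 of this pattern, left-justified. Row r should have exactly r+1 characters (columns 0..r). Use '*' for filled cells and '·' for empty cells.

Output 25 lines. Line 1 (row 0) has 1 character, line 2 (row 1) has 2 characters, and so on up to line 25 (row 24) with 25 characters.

r0=0: *
r1=1: **
r2=10: *·*
r3=11: ****
r4=100: *···*
r5=101: **··**
r6=110: *·*·*·*
r7=111: ********
r8=1000: *·······*
r9=1001: **······**
r10=1010: *·*·····*·*
r11=1011: ****····****
r12=1100: *···*···*···*
r13=1101: **··**··**··**
r14=1110: *·*·*·*·*·*·*·*
r15=1111: ****************
r16=10000: *···············*
r17=10001: **··············**
r18=10010: *·*·············*·*
r19=10011: ****············****
r20=10100: *···*···········*···*
r21=10101: **··**··········**··**
r22=10110: *·*·*·*·········*·*·*·*
r23=10111: ********········********
r24=11000: *·······*·······*·······*

Answer: *
**
*·*
****
*···*
**··**
*·*·*·*
********
*·······*
**······**
*·*·····*·*
****····****
*···*···*···*
**··**··**··**
*·*·*·*·*·*·*·*
****************
*···············*
**··············**
*·*·············*·*
****············****
*···*···········*···*
**··**··········**··**
*·*·*·*·········*·*·*·*
********········********
*·······*·······*·······*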